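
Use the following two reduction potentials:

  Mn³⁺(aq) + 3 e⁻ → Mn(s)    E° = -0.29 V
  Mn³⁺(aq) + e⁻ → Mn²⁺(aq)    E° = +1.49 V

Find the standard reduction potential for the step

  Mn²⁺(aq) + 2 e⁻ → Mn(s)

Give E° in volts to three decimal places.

-1.180 V

Sequential free energies add, so n₃E°₃ = n₁E°₁ + n₂E°₂.
With n₃ = 3, and the known step contributing 1×(+1.49) V, the unknown satisfies 2·E° = 3×(-0.29) − 1×(+1.49) = -2.360.
E° = -2.360 / 2 = -1.180 V.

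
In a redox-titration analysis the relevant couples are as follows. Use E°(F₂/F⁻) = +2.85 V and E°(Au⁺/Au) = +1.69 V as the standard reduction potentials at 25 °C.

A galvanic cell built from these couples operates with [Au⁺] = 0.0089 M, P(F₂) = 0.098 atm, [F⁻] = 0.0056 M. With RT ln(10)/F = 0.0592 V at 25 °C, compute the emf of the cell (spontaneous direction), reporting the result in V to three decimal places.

+1.385 V

F₂/F⁻ is the cathode (higher E°), Au⁺/Au the anode: E°cell = +2.85 − (+1.69) = +1.16 V, n = 2.
Overall: F₂(g) + 2 Au(s) → 2 F⁻(aq) + 2 Au⁺(aq)
Q = [F⁻]^2·[Au⁺]^2 / (P(F₂)); log Q = -7.596.
E = E° − (0.0592/n) log Q = +1.16 − (0.0592/2)(-7.596) = +1.385 V.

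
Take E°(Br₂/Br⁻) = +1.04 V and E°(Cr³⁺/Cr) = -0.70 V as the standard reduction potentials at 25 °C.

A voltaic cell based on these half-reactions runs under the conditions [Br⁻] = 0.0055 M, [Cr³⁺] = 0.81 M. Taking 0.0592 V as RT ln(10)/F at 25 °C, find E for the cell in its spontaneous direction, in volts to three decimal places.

+1.876 V

Br₂/Br⁻ is the cathode (higher E°), Cr³⁺/Cr the anode: E°cell = +1.04 − (-0.70) = +1.74 V, n = 6.
Overall: 3 Br₂(l) + 2 Cr(s) → 6 Br⁻(aq) + 2 Cr³⁺(aq)
Q = [Br⁻]^6·[Cr³⁺]^2; log Q = -13.741.
E = E° − (0.0592/n) log Q = +1.74 − (0.0592/6)(-13.741) = +1.876 V.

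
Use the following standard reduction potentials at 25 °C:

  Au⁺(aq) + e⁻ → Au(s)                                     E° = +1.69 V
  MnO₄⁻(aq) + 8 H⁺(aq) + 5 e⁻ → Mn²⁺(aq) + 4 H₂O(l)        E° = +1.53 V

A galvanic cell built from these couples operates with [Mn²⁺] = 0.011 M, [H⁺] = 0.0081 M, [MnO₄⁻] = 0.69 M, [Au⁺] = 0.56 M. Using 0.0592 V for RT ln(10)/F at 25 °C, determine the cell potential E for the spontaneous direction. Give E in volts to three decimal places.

Au⁺/Au is the cathode (higher E°), MnO₄⁻/Mn²⁺ the anode: E°cell = +1.69 − (+1.53) = +0.16 V, n = 5.
Overall: 5 Au⁺(aq) + Mn²⁺(aq) + 4 H₂O(l) → 5 Au(s) + MnO₄⁻(aq) + 8 H⁺(aq)
Q = [MnO₄⁻]·[H⁺]^8 / ([Au⁺]^5·[Mn²⁺]); log Q = -13.676.
E = E° − (0.0592/n) log Q = +0.16 − (0.0592/5)(-13.676) = +0.322 V.

+0.322 V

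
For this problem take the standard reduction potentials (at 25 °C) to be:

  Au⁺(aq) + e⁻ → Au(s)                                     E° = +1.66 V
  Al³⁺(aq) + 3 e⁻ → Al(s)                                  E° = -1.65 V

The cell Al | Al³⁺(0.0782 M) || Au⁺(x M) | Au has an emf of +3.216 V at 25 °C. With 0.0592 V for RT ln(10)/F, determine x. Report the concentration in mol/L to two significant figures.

0.011 M

Au⁺/Au is the cathode, Al³⁺/Al the anode: E°cell = +3.31 V, n = 3.
Overall reaction: 3 Au⁺(aq) + Al(s) → 3 Au(s) + Al³⁺(aq); Q = [Al³⁺]^1/[Au⁺]^3.
From E = E° − (0.0592/n) log Q: log Q = (E° − E)·n/0.0592 = (+3.31 − (+3.216))·3/0.0592 = 4.7635.
So 3·log[Au⁺] = 1·log(0.0782) − log Q = -1.1068 − (4.7635) = -5.8703; log[Au⁺] = -5.8703 / 3 = -1.9568; [Au⁺] = 10^(-1.9568) ≈ 0.011 M.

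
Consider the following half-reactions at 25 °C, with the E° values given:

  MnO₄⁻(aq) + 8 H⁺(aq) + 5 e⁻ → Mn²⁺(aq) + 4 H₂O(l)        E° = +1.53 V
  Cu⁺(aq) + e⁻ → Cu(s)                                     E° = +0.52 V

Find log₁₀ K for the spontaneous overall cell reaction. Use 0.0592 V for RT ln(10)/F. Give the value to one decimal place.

85.3

Cathode: MnO₄⁻/Mn²⁺; anode: Cu⁺/Cu. E°cell = +1.01 V, n = 5.
log K = nE°cell / 0.0592 = (5)(+1.01) / 0.0592 = 85.3.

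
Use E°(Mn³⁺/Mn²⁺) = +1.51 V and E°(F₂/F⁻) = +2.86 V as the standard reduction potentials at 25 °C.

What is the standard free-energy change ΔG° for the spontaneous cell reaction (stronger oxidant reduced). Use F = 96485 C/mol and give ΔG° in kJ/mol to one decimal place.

F₂/F⁻ (E° = +2.86 V) is the cathode; Mn³⁺/Mn²⁺ (E° = +1.51 V) is the anode, so E°cell = +1.35 V.
Balancing electrons gives n = 2 (lcm of 2 and 1).
ΔG° = −nFE° = −(2)(96485)(+1.35) = -260,510 J = -260.5 kJ/mol.

-260.5 kJ/mol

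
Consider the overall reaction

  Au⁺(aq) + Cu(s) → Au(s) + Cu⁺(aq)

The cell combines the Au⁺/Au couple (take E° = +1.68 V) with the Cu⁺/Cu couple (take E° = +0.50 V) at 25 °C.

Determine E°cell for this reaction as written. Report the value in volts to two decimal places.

The Au⁺/Au couple has the higher reduction potential, so it is the cathode; Cu⁺/Cu is oxidised at the anode.
E°cell = E°(cathode) − E°(anode) = (+1.68) − (+0.50) = +1.18 V.

+1.18 V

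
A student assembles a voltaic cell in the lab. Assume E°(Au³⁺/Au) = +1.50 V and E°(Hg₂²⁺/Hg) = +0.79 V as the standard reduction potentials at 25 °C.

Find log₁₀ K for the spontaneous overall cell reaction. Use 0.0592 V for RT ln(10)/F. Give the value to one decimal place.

Cathode: Au³⁺/Au; anode: Hg₂²⁺/Hg. E°cell = +0.71 V, n = 6.
log K = nE°cell / 0.0592 = (6)(+0.71) / 0.0592 = 72.0.

72.0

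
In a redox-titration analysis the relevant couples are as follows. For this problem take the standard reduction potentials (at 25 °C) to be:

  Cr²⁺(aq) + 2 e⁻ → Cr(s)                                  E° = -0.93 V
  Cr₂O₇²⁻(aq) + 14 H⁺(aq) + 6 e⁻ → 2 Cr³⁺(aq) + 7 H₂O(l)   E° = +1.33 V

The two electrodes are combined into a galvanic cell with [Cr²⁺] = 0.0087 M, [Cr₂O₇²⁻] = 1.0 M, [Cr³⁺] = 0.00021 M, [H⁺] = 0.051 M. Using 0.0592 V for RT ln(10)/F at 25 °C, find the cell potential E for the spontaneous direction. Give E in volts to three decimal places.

+2.215 V

Cr₂O₇²⁻/Cr³⁺ is the cathode (higher E°), Cr²⁺/Cr the anode: E°cell = +1.33 − (-0.93) = +2.26 V, n = 6.
Overall: Cr₂O₇²⁻(aq) + 14 H⁺(aq) + 3 Cr(s) → 2 Cr³⁺(aq) + 7 H₂O(l) + 3 Cr²⁺(aq)
Q = [Cr³⁺]^2·[Cr²⁺]^3 / ([Cr₂O₇²⁻]·[H⁺]^14); log Q = 4.557.
E = E° − (0.0592/n) log Q = +2.26 − (0.0592/6)(4.557) = +2.215 V.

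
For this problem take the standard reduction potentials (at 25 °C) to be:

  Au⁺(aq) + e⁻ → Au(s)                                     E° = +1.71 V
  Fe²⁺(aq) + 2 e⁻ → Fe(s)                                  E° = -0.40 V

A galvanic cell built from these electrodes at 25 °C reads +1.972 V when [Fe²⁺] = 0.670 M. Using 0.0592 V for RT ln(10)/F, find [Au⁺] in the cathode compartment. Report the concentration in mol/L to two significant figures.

0.0038 M

Au⁺/Au is the cathode, Fe²⁺/Fe the anode: E°cell = +2.11 V, n = 2.
Overall reaction: 2 Au⁺(aq) + Fe(s) → 2 Au(s) + Fe²⁺(aq); Q = [Fe²⁺]^1/[Au⁺]^2.
From E = E° − (0.0592/n) log Q: log Q = (E° − E)·n/0.0592 = (+2.11 − (+1.972))·2/0.0592 = 4.6622.
So 2·log[Au⁺] = 1·log(0.67) − log Q = -0.1739 − (4.6622) = -4.8361; log[Au⁺] = -4.8361 / 2 = -2.4181; [Au⁺] = 10^(-2.4181) ≈ 0.0038 M.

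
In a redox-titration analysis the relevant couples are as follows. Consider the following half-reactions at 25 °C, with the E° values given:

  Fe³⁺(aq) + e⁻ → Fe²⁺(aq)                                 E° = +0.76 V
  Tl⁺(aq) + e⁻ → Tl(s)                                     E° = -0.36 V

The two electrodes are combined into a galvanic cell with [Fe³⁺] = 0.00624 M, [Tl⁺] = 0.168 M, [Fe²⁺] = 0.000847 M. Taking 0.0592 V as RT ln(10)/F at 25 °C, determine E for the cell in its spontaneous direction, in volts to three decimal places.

+1.217 V

Fe³⁺/Fe²⁺ is the cathode (higher E°), Tl⁺/Tl the anode: E°cell = +0.76 − (-0.36) = +1.12 V, n = 1.
Overall: Fe³⁺(aq) + Tl(s) → Fe²⁺(aq) + Tl⁺(aq)
Q = [Fe²⁺]·[Tl⁺] / ([Fe³⁺]); log Q = -1.642.
E = E° − (0.0592/n) log Q = +1.12 − (0.0592/1)(-1.642) = +1.217 V.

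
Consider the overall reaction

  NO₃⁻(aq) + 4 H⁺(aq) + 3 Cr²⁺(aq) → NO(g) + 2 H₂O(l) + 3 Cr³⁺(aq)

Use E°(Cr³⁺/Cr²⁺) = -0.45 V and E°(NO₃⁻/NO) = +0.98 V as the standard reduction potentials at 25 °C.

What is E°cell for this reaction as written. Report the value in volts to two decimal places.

The NO₃⁻/NO couple has the higher reduction potential, so it is the cathode; Cr³⁺/Cr²⁺ is oxidised at the anode.
E°cell = E°(cathode) − E°(anode) = (+0.98) − (-0.45) = +1.43 V.
Since E°cell > 0, the reaction is spontaneous under standard conditions.

+1.43 V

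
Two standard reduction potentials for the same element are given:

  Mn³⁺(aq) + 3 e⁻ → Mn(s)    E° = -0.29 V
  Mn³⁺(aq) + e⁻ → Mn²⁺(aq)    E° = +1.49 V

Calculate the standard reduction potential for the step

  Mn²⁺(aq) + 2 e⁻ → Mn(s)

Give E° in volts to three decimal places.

-1.180 V

Sequential free energies add, so n₃E°₃ = n₁E°₁ + n₂E°₂.
With n₃ = 3, and the known step contributing 1×(+1.49) V, the unknown satisfies 2·E° = 3×(-0.29) − 1×(+1.49) = -2.360.
E° = -2.360 / 2 = -1.180 V.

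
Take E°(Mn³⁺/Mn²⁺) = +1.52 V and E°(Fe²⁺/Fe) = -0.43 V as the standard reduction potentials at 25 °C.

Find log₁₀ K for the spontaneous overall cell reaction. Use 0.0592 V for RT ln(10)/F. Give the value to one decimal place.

Cathode: Mn³⁺/Mn²⁺; anode: Fe²⁺/Fe. E°cell = +1.95 V, n = 2.
log K = nE°cell / 0.0592 = (2)(+1.95) / 0.0592 = 65.9.

65.9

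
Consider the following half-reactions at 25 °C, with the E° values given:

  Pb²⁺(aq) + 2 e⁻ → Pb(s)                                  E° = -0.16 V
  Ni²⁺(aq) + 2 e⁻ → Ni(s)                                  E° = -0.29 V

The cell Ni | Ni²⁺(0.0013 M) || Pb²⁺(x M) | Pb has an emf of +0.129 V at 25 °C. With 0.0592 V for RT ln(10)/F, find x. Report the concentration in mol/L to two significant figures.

Pb²⁺/Pb is the cathode, Ni²⁺/Ni the anode: E°cell = +0.13 V, n = 2.
Overall reaction: Pb²⁺(aq) + Ni(s) → Pb(s) + Ni²⁺(aq); Q = [Ni²⁺]^1/[Pb²⁺]^1.
From E = E° − (0.0592/n) log Q: log Q = (E° − E)·n/0.0592 = (+0.13 − (+0.129))·2/0.0592 = 0.0338.
So 1·log[Pb²⁺] = 1·log(0.0013) − log Q = -2.8861 − (0.0338) = -2.9199; [Pb²⁺] = 10^(-2.9199) ≈ 0.0012 M.

0.0012 M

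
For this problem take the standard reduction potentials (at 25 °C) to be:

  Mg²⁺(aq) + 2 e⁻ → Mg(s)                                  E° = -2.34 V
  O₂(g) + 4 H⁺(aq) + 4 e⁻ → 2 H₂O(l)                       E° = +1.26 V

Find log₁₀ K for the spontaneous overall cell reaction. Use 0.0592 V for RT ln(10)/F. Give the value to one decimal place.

243.2

Cathode: O₂/H₂O; anode: Mg²⁺/Mg. E°cell = +3.60 V, n = 4.
log K = nE°cell / 0.0592 = (4)(+3.60) / 0.0592 = 243.2.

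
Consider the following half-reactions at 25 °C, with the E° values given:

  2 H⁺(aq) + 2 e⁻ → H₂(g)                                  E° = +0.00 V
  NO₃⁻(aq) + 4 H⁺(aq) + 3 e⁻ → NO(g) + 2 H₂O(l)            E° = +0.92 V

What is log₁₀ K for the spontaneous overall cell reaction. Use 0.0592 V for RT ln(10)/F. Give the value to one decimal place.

93.2

Cathode: NO₃⁻/NO; anode: H⁺/H₂. E°cell = +0.92 V, n = 6.
log K = nE°cell / 0.0592 = (6)(+0.92) / 0.0592 = 93.2.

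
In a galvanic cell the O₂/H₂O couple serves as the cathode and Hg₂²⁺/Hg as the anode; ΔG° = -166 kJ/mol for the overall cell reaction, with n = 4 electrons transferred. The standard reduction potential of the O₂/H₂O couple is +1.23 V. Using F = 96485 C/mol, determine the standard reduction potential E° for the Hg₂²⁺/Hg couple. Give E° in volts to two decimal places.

E°cell = −ΔG°/(nF) = −(-166×10³)/((4)(96485)) = +0.430 V.
Since O₂/H₂O is the cathode and Hg₂²⁺/Hg the anode, E°cell = E°(O₂/H₂O) − E°(Hg₂²⁺/Hg).
So E°(Hg₂²⁺/Hg) = E°(O₂/H₂O) − E°cell = (+1.23) − (+0.430) = +0.80 V.

+0.80 V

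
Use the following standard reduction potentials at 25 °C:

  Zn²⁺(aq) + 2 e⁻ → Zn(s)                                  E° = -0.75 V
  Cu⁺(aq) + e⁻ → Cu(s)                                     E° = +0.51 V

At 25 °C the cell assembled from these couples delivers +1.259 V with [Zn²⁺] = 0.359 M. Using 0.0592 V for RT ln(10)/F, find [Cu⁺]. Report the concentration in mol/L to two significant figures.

Cu⁺/Cu is the cathode, Zn²⁺/Zn the anode: E°cell = +1.26 V, n = 2.
Overall reaction: 2 Cu⁺(aq) + Zn(s) → 2 Cu(s) + Zn²⁺(aq); Q = [Zn²⁺]^1/[Cu⁺]^2.
From E = E° − (0.0592/n) log Q: log Q = (E° − E)·n/0.0592 = (+1.26 − (+1.259))·2/0.0592 = 0.0338.
So 2·log[Cu⁺] = 1·log(0.359) − log Q = -0.4449 − (0.0338) = -0.4787; log[Cu⁺] = -0.4787 / 2 = -0.2394; [Cu⁺] = 10^(-0.2394) ≈ 0.58 M.

0.58 M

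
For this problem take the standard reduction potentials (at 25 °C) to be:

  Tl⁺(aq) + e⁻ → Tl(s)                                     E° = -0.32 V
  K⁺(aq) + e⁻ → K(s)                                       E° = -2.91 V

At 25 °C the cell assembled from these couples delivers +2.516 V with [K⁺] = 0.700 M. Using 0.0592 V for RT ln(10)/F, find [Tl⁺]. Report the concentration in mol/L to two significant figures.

0.039 M

Tl⁺/Tl is the cathode, K⁺/K the anode: E°cell = +2.59 V, n = 1.
Overall reaction: Tl⁺(aq) + K(s) → Tl(s) + K⁺(aq); Q = [K⁺]^1/[Tl⁺]^1.
From E = E° − (0.0592/n) log Q: log Q = (E° − E)·n/0.0592 = (+2.59 − (+2.516))·1/0.0592 = 1.2500.
So 1·log[Tl⁺] = 1·log(0.7) − log Q = -0.1549 − (1.2500) = -1.4049; [Tl⁺] = 10^(-1.4049) ≈ 0.039 M.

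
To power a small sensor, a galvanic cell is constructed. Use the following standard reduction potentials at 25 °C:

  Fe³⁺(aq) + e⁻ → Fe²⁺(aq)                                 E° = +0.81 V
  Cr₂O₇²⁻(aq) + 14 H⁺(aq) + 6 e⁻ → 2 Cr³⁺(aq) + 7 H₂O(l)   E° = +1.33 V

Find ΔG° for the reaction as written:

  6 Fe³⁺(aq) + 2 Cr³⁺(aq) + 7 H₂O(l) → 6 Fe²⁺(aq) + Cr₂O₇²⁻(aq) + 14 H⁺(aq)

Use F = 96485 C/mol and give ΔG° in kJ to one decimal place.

+301.0 kJ

As written, Fe³⁺/Fe²⁺ is reduced (cathode) and Cr₂O₇²⁻/Cr³⁺ is oxidised (anode), so E°cell = (+0.81) − (+1.33) = -0.52 V.
Balancing electrons gives n = 6.
ΔG° = −nFE° = −(6)(96485)(-0.52) = 301,033 J = +301.0 kJ.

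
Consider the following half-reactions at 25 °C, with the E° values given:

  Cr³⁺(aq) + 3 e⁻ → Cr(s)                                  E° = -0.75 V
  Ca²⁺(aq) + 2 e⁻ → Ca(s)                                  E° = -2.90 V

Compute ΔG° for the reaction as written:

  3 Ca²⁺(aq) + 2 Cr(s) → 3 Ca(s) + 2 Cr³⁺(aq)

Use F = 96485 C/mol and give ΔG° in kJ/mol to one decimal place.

As written, Ca²⁺/Ca is reduced (cathode) and Cr³⁺/Cr is oxidised (anode), so E°cell = (-2.90) − (-0.75) = -2.15 V.
Balancing electrons gives n = 6.
ΔG° = −nFE° = −(6)(96485)(-2.15) = 1,244,656 J = +1244.7 kJ/mol.

+1244.7 kJ/mol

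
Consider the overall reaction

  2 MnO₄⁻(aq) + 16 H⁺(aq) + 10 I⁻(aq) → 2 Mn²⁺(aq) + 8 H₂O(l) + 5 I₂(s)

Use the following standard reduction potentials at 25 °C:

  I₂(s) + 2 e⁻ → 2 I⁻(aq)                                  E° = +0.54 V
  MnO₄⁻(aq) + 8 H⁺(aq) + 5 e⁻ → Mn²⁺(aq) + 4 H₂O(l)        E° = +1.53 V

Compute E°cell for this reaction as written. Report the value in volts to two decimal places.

+0.99 V

The MnO₄⁻/Mn²⁺ couple has the higher reduction potential, so it is the cathode; I₂/I⁻ is oxidised at the anode.
E°cell = E°(cathode) − E°(anode) = (+1.53) − (+0.54) = +0.99 V.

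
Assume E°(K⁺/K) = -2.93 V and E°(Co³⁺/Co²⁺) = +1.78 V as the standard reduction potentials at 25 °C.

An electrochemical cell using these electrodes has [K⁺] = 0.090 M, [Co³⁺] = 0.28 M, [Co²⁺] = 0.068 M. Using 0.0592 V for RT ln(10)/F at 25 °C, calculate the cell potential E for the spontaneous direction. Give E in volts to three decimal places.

+4.808 V

Co³⁺/Co²⁺ is the cathode (higher E°), K⁺/K the anode: E°cell = +1.78 − (-2.93) = +4.71 V, n = 1.
Overall: Co³⁺(aq) + K(s) → Co²⁺(aq) + K⁺(aq)
Q = [Co²⁺]·[K⁺] / ([Co³⁺]); log Q = -1.660.
E = E° − (0.0592/n) log Q = +4.71 − (0.0592/1)(-1.660) = +4.808 V.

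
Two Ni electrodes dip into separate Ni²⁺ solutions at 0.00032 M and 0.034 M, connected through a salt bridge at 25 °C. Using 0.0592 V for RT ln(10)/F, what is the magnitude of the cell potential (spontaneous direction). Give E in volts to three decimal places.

For a concentration cell E°cell = 0. The 0.034 M side is the cathode (reduction is favoured where [Ni²⁺] is higher).
With n = 2, E = −(0.0592/2) log([Ni²⁺]ₐₙ/[Ni²⁺]꜀ₐₜ) = −(0.0592/2) log(0.00032/0.034) = −(0.0592/2)(-2.026) = +0.060 V.

+0.060 V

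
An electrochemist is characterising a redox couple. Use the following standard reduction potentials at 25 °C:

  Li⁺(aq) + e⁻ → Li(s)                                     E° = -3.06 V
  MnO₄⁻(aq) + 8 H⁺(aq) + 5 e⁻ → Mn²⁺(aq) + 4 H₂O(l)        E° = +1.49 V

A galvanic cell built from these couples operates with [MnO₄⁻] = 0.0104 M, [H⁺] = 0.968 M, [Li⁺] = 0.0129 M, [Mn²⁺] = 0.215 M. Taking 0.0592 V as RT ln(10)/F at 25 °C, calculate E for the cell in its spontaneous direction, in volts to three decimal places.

MnO₄⁻/Mn²⁺ is the cathode (higher E°), Li⁺/Li the anode: E°cell = +1.49 − (-3.06) = +4.55 V, n = 5.
Overall: MnO₄⁻(aq) + 8 H⁺(aq) + 5 Li(s) → Mn²⁺(aq) + 4 H₂O(l) + 5 Li⁺(aq)
Q = [Mn²⁺]·[Li⁺]^5 / ([MnO₄⁻]·[H⁺]^8); log Q = -8.019.
E = E° − (0.0592/n) log Q = +4.55 − (0.0592/5)(-8.019) = +4.645 V.

+4.645 V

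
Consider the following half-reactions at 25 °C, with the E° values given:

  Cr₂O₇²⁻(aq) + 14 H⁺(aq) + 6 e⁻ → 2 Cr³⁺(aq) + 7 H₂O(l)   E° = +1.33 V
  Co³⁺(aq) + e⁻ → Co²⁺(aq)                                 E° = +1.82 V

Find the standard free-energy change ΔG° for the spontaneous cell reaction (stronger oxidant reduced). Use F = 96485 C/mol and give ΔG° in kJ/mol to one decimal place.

-283.7 kJ/mol

Co³⁺/Co²⁺ (E° = +1.82 V) is the cathode; Cr₂O₇²⁻/Cr³⁺ (E° = +1.33 V) is the anode, so E°cell = +0.49 V.
Balancing electrons gives n = 6 (lcm of 1 and 6).
ΔG° = −nFE° = −(6)(96485)(+0.49) = -283,666 J = -283.7 kJ/mol.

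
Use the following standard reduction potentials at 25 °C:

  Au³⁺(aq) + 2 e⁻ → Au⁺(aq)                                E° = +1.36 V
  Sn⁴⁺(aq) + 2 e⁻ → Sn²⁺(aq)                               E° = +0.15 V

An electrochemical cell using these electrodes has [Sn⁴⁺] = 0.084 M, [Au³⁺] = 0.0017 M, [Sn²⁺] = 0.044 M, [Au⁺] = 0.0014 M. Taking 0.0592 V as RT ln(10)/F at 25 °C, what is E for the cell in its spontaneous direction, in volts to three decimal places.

Au³⁺/Au⁺ is the cathode (higher E°), Sn⁴⁺/Sn²⁺ the anode: E°cell = +1.36 − (+0.15) = +1.21 V, n = 2.
Overall: Au³⁺(aq) + Sn²⁺(aq) → Au⁺(aq) + Sn⁴⁺(aq)
Q = [Au⁺]·[Sn⁴⁺] / ([Au³⁺]·[Sn²⁺]); log Q = 0.197.
E = E° − (0.0592/n) log Q = +1.21 − (0.0592/2)(0.197) = +1.204 V.

+1.204 V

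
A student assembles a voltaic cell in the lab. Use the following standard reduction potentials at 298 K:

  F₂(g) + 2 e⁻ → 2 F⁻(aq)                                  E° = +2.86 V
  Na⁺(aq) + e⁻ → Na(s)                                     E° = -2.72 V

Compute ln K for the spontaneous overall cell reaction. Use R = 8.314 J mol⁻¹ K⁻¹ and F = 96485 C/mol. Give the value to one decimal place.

Cathode: F₂/F⁻; anode: Na⁺/Na. E°cell = (+2.86) − (-2.72) = +5.58 V, with n = 2.
ΔG° = −nFE° = −RT ln K, so ln K = nFE°/(RT) = (2)(96485)(+5.58) / ((8.314)(298)) = 434.608.

434.6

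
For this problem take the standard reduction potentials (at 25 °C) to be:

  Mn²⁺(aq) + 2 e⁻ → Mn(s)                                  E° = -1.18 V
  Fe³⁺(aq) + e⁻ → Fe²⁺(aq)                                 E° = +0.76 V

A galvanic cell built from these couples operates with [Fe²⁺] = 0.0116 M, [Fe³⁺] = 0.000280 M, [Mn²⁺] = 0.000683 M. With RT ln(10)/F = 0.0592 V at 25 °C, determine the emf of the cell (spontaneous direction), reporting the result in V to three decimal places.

+1.938 V

Fe³⁺/Fe²⁺ is the cathode (higher E°), Mn²⁺/Mn the anode: E°cell = +0.76 − (-1.18) = +1.94 V, n = 2.
Overall: 2 Fe³⁺(aq) + Mn(s) → 2 Fe²⁺(aq) + Mn²⁺(aq)
Q = [Fe²⁺]^2·[Mn²⁺] / ([Fe³⁺]^2); log Q = 0.069.
E = E° − (0.0592/n) log Q = +1.94 − (0.0592/2)(0.069) = +1.938 V.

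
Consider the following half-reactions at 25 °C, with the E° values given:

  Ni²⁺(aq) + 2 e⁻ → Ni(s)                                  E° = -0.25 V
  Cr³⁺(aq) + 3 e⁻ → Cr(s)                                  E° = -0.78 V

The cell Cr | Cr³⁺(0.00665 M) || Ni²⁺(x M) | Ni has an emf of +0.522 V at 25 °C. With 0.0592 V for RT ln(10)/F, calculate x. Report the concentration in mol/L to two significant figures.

0.019 M

Ni²⁺/Ni is the cathode, Cr³⁺/Cr the anode: E°cell = +0.53 V, n = 6.
Overall reaction: 3 Ni²⁺(aq) + 2 Cr(s) → 3 Ni(s) + 2 Cr³⁺(aq); Q = [Cr³⁺]^2/[Ni²⁺]^3.
From E = E° − (0.0592/n) log Q: log Q = (E° − E)·n/0.0592 = (+0.53 − (+0.522))·6/0.0592 = 0.8108.
So 3·log[Ni²⁺] = 2·log(0.00665) − log Q = -4.3544 − (0.8108) = -5.1652; log[Ni²⁺] = -5.1652 / 3 = -1.7217; [Ni²⁺] = 10^(-1.7217) ≈ 0.019 M.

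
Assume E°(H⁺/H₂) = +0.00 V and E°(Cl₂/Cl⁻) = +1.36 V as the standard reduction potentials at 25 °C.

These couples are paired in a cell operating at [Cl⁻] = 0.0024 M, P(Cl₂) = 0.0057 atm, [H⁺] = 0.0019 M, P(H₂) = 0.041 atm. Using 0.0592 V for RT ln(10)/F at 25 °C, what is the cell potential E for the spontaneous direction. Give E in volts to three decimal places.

+1.569 V

Cl₂/Cl⁻ is the cathode (higher E°), H⁺/H₂ the anode: E°cell = +1.36 − (+0.00) = +1.36 V, n = 2.
Overall: Cl₂(g) + H₂(g) → 2 Cl⁻(aq) + 2 H⁺(aq)
Q = [Cl⁻]^2·[H⁺]^2 / (P(Cl₂)·P(H₂)); log Q = -7.051.
E = E° − (0.0592/n) log Q = +1.36 − (0.0592/2)(-7.051) = +1.569 V.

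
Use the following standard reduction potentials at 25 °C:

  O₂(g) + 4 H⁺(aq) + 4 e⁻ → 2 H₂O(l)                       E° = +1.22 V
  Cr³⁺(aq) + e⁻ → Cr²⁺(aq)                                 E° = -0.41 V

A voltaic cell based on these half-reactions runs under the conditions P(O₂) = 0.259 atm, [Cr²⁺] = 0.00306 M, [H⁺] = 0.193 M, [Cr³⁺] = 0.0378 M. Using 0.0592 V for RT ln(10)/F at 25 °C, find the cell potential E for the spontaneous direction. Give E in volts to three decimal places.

+1.514 V

O₂/H₂O is the cathode (higher E°), Cr³⁺/Cr²⁺ the anode: E°cell = +1.22 − (-0.41) = +1.63 V, n = 4.
Overall: O₂(g) + 4 H⁺(aq) + 4 Cr²⁺(aq) → 2 H₂O(l) + 4 Cr³⁺(aq)
Q = [Cr³⁺]^4 / (P(O₂)·[H⁺]^4·[Cr²⁺]^4); log Q = 7.812.
E = E° − (0.0592/n) log Q = +1.63 − (0.0592/4)(7.812) = +1.514 V.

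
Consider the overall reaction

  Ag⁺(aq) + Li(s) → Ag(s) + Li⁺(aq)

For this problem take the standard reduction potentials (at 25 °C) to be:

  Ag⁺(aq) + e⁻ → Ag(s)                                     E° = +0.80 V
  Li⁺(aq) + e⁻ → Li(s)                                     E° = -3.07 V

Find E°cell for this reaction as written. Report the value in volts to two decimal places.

+3.87 V

The Ag⁺/Ag couple has the higher reduction potential, so it is the cathode; Li⁺/Li is oxidised at the anode.
E°cell = E°(cathode) − E°(anode) = (+0.80) − (-3.07) = +3.87 V.
Since E°cell > 0, the reaction is spontaneous under standard conditions.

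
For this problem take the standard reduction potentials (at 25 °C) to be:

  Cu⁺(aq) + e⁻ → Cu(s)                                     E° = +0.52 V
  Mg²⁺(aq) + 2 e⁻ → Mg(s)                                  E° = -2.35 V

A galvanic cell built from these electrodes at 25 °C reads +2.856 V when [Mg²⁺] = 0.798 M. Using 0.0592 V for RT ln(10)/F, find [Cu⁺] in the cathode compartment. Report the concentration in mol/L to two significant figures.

Cu⁺/Cu is the cathode, Mg²⁺/Mg the anode: E°cell = +2.87 V, n = 2.
Overall reaction: 2 Cu⁺(aq) + Mg(s) → 2 Cu(s) + Mg²⁺(aq); Q = [Mg²⁺]^1/[Cu⁺]^2.
From E = E° − (0.0592/n) log Q: log Q = (E° − E)·n/0.0592 = (+2.87 − (+2.856))·2/0.0592 = 0.4730.
So 2·log[Cu⁺] = 1·log(0.798) − log Q = -0.0980 − (0.4730) = -0.5710; log[Cu⁺] = -0.5710 / 2 = -0.2855; [Cu⁺] = 10^(-0.2855) ≈ 0.52 M.

0.52 M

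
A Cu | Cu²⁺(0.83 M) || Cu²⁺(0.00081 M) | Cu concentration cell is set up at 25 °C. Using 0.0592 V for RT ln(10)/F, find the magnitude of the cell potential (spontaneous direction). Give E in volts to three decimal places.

+0.089 V

For a concentration cell E°cell = 0. The 0.83 M side is the cathode (reduction is favoured where [Cu²⁺] is higher).
With n = 2, E = −(0.0592/2) log([Cu²⁺]ₐₙ/[Cu²⁺]꜀ₐₜ) = −(0.0592/2) log(0.00081/0.83) = −(0.0592/2)(-3.011) = +0.089 V.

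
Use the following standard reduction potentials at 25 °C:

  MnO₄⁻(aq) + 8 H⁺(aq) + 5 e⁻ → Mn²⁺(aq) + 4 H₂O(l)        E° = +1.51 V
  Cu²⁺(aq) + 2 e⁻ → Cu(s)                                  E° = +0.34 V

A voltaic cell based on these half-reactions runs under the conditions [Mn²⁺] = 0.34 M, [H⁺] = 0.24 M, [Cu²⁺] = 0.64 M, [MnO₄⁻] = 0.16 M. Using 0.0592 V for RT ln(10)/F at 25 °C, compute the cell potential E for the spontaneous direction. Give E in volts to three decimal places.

MnO₄⁻/Mn²⁺ is the cathode (higher E°), Cu²⁺/Cu the anode: E°cell = +1.51 − (+0.34) = +1.17 V, n = 10.
Overall: 2 MnO₄⁻(aq) + 16 H⁺(aq) + 5 Cu(s) → 2 Mn²⁺(aq) + 8 H₂O(l) + 5 Cu²⁺(aq)
Q = [Mn²⁺]^2·[Cu²⁺]^5 / ([MnO₄⁻]^2·[H⁺]^16); log Q = 9.602.
E = E° − (0.0592/n) log Q = +1.17 − (0.0592/10)(9.602) = +1.113 V.

+1.113 V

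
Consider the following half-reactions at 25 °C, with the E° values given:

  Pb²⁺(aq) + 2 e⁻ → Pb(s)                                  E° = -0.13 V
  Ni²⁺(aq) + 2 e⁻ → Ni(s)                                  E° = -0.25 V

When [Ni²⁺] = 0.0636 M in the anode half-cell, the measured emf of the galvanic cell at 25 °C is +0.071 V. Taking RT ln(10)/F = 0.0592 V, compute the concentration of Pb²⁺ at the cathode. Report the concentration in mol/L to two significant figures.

0.0014 M

Pb²⁺/Pb is the cathode, Ni²⁺/Ni the anode: E°cell = +0.12 V, n = 2.
Overall reaction: Pb²⁺(aq) + Ni(s) → Pb(s) + Ni²⁺(aq); Q = [Ni²⁺]^1/[Pb²⁺]^1.
From E = E° − (0.0592/n) log Q: log Q = (E° − E)·n/0.0592 = (+0.12 − (+0.071))·2/0.0592 = 1.6554.
So 1·log[Pb²⁺] = 1·log(0.0636) − log Q = -1.1965 − (1.6554) = -2.8519; [Pb²⁺] = 10^(-2.8519) ≈ 0.0014 M.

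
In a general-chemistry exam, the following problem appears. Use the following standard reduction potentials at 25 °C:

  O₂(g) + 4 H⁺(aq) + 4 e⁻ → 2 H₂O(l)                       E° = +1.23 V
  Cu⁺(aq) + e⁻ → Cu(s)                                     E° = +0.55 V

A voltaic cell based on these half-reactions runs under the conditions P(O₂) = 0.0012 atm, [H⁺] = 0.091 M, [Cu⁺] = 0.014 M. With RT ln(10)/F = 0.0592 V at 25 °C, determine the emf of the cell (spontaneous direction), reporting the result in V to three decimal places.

O₂/H₂O is the cathode (higher E°), Cu⁺/Cu the anode: E°cell = +1.23 − (+0.55) = +0.68 V, n = 4.
Overall: O₂(g) + 4 H⁺(aq) + 4 Cu(s) → 2 H₂O(l) + 4 Cu⁺(aq)
Q = [Cu⁺]^4 / (P(O₂)·[H⁺]^4); log Q = -0.331.
E = E° − (0.0592/n) log Q = +0.68 − (0.0592/4)(-0.331) = +0.685 V.

+0.685 V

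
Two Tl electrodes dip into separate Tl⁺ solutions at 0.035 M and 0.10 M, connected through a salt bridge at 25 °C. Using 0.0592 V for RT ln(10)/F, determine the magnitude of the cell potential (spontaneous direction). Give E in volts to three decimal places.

For a concentration cell E°cell = 0. The 0.10 M side is the cathode (reduction is favoured where [Tl⁺] is higher).
With n = 1, E = −(0.0592/1) log([Tl⁺]ₐₙ/[Tl⁺]꜀ₐₜ) = −(0.0592/1) log(0.035/0.1) = −(0.0592/1)(-0.456) = +0.027 V.

+0.027 V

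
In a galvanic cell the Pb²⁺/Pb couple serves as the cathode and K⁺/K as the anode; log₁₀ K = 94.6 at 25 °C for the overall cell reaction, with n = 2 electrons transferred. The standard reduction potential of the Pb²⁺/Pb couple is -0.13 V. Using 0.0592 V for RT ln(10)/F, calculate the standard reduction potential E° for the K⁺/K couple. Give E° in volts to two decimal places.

E°cell = (0.0592/n)·log K = (0.0592/2)(94.6) = +2.800 V.
Since Pb²⁺/Pb is the cathode and K⁺/K the anode, E°cell = E°(Pb²⁺/Pb) − E°(K⁺/K).
So E°(K⁺/K) = E°(Pb²⁺/Pb) − E°cell = (-0.13) − (+2.800) = -2.93 V.

-2.93 V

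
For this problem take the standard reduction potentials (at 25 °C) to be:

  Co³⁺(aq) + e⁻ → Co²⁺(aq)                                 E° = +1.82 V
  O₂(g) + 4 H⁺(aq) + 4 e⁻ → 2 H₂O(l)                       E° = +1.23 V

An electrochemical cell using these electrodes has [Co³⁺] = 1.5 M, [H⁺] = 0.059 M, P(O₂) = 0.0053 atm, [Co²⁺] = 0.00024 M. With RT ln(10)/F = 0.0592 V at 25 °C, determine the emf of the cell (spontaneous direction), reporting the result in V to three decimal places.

Co³⁺/Co²⁺ is the cathode (higher E°), O₂/H₂O the anode: E°cell = +1.82 − (+1.23) = +0.59 V, n = 4.
Overall: 4 Co³⁺(aq) + 2 H₂O(l) → 4 Co²⁺(aq) + O₂(g) + 4 H⁺(aq)
Q = [Co²⁺]^4·P(O₂)·[H⁺]^4 / ([Co³⁺]^4); log Q = -22.376.
E = E° − (0.0592/n) log Q = +0.59 − (0.0592/4)(-22.376) = +0.921 V.

+0.921 V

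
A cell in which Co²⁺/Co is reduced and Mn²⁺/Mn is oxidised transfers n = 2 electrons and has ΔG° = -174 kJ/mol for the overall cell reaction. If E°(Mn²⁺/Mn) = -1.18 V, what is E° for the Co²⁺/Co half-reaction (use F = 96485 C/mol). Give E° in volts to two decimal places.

-0.28 V

E°cell = −ΔG°/(nF) = −(-174×10³)/((2)(96485)) = +0.902 V.
Since Co²⁺/Co is the cathode and Mn²⁺/Mn the anode, E°cell = E°(Co²⁺/Co) − E°(Mn²⁺/Mn).
So E°(Co²⁺/Co) = E°cell + E°(Mn²⁺/Mn) = +0.902 + (-1.18) = -0.28 V.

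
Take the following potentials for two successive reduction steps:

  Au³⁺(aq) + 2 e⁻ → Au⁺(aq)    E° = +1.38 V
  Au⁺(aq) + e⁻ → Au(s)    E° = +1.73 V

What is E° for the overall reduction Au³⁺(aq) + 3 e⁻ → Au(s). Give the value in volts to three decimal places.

Since ΔG° = −nFE° is additive over sequential reductions, n₃E°₃ = n₁E°₁ + n₂E°₂.
E°₃ = (2×+1.38 + 1×+1.73) / 3 = (+4.490) / 3 = +1.497 V.

+1.497 V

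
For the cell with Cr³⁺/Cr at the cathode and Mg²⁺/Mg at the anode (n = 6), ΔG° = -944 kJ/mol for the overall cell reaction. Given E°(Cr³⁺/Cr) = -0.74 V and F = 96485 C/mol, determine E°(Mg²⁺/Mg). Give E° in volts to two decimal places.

-2.37 V

E°cell = −ΔG°/(nF) = −(-944×10³)/((6)(96485)) = +1.631 V.
Since Cr³⁺/Cr is the cathode and Mg²⁺/Mg the anode, E°cell = E°(Cr³⁺/Cr) − E°(Mg²⁺/Mg).
So E°(Mg²⁺/Mg) = E°(Cr³⁺/Cr) − E°cell = (-0.74) − (+1.631) = -2.37 V.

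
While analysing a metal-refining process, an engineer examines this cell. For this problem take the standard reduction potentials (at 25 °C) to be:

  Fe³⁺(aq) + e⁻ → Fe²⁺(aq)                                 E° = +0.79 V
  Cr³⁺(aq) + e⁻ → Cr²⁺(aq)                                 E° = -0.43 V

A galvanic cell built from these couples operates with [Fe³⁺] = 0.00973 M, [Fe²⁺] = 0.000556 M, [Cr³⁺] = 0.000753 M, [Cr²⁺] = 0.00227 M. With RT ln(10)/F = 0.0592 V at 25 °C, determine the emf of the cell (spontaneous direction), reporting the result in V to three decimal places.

+1.322 V

Fe³⁺/Fe²⁺ is the cathode (higher E°), Cr³⁺/Cr²⁺ the anode: E°cell = +0.79 − (-0.43) = +1.22 V, n = 1.
Overall: Fe³⁺(aq) + Cr²⁺(aq) → Fe²⁺(aq) + Cr³⁺(aq)
Q = [Fe²⁺]·[Cr³⁺] / ([Fe³⁺]·[Cr²⁺]); log Q = -1.722.
E = E° − (0.0592/n) log Q = +1.22 − (0.0592/1)(-1.722) = +1.322 V.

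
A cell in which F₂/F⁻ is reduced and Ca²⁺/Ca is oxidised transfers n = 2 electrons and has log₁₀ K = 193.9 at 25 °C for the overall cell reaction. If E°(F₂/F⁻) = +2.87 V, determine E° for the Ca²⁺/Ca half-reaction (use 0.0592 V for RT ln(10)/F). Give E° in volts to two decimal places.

-2.87 V

E°cell = (0.0592/n)·log K = (0.0592/2)(193.9) = +5.739 V.
Since F₂/F⁻ is the cathode and Ca²⁺/Ca the anode, E°cell = E°(F₂/F⁻) − E°(Ca²⁺/Ca).
So E°(Ca²⁺/Ca) = E°(F₂/F⁻) − E°cell = (+2.87) − (+5.739) = -2.87 V.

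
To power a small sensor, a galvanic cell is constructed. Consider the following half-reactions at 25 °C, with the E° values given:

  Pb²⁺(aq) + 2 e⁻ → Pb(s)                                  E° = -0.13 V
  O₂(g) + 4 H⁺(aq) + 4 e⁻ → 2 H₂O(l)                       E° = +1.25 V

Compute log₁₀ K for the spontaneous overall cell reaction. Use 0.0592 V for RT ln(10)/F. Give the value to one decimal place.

Cathode: O₂/H₂O; anode: Pb²⁺/Pb. E°cell = +1.38 V, n = 4.
log K = nE°cell / 0.0592 = (4)(+1.38) / 0.0592 = 93.2.

93.2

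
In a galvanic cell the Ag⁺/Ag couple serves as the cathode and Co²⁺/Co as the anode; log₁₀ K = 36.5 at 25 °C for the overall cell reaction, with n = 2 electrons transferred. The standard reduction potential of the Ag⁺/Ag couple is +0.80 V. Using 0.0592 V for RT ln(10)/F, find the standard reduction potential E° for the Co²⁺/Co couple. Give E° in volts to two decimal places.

-0.28 V

E°cell = (0.0592/n)·log K = (0.0592/2)(36.5) = +1.080 V.
Since Ag⁺/Ag is the cathode and Co²⁺/Co the anode, E°cell = E°(Ag⁺/Ag) − E°(Co²⁺/Co).
So E°(Co²⁺/Co) = E°(Ag⁺/Ag) − E°cell = (+0.80) − (+1.080) = -0.28 V.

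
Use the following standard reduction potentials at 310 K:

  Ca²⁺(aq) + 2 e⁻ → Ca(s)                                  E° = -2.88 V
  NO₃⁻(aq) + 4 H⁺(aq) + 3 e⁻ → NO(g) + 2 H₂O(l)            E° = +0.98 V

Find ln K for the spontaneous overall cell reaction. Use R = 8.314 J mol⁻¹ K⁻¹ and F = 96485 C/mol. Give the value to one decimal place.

Cathode: NO₃⁻/NO; anode: Ca²⁺/Ca. E°cell = (+0.98) − (-2.88) = +3.86 V, with n = 6.
ΔG° = −nFE° = −RT ln K, so ln K = nFE°/(RT) = (6)(96485)(+3.86) / ((8.314)(310)) = 867.015.

867.0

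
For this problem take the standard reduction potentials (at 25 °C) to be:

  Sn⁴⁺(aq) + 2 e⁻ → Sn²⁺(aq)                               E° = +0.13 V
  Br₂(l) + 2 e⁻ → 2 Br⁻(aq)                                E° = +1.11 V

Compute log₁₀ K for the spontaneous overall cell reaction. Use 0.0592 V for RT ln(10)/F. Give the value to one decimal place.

33.1

Cathode: Br₂/Br⁻; anode: Sn⁴⁺/Sn²⁺. E°cell = +0.98 V, n = 2.
log K = nE°cell / 0.0592 = (2)(+0.98) / 0.0592 = 33.1.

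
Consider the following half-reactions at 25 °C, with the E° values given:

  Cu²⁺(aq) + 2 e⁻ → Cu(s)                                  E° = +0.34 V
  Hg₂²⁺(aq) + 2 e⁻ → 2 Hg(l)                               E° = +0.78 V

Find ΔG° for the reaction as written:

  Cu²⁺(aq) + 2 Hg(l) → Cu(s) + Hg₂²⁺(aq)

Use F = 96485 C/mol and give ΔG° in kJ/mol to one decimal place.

+84.9 kJ/mol

As written, Cu²⁺/Cu is reduced (cathode) and Hg₂²⁺/Hg is oxidised (anode), so E°cell = (+0.34) − (+0.78) = -0.44 V.
Balancing electrons gives n = 2.
ΔG° = −nFE° = −(2)(96485)(-0.44) = 84,907 J = +84.9 kJ/mol.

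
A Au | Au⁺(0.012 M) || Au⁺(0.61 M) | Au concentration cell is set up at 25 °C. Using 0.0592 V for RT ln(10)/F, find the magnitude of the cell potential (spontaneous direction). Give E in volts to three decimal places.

+0.101 V

For a concentration cell E°cell = 0. The 0.61 M side is the cathode (reduction is favoured where [Au⁺] is higher).
With n = 1, E = −(0.0592/1) log([Au⁺]ₐₙ/[Au⁺]꜀ₐₜ) = −(0.0592/1) log(0.012/0.61) = −(0.0592/1)(-1.706) = +0.101 V.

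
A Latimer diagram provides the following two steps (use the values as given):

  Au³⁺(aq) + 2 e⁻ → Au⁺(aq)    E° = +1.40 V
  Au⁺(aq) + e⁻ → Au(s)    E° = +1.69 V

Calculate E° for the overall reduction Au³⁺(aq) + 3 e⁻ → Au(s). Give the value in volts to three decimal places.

+1.497 V

Since ΔG° = −nFE° is additive over sequential reductions, n₃E°₃ = n₁E°₁ + n₂E°₂.
E°₃ = (2×+1.40 + 1×+1.69) / 3 = (+4.490) / 3 = +1.497 V.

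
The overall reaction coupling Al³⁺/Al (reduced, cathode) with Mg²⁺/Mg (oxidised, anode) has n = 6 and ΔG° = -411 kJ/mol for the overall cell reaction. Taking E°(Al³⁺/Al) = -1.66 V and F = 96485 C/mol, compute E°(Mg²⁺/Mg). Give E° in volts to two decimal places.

-2.37 V

E°cell = −ΔG°/(nF) = −(-411×10³)/((6)(96485)) = +0.710 V.
Since Al³⁺/Al is the cathode and Mg²⁺/Mg the anode, E°cell = E°(Al³⁺/Al) − E°(Mg²⁺/Mg).
So E°(Mg²⁺/Mg) = E°(Al³⁺/Al) − E°cell = (-1.66) − (+0.710) = -2.37 V.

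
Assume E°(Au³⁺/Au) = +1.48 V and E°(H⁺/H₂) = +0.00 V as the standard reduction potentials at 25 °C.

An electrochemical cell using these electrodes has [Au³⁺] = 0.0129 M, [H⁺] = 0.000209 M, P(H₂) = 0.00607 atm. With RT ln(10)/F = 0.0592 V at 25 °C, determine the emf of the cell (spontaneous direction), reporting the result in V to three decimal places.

Au³⁺/Au is the cathode (higher E°), H⁺/H₂ the anode: E°cell = +1.48 − (+0.00) = +1.48 V, n = 6.
Overall: 2 Au³⁺(aq) + 3 H₂(g) → 2 Au(s) + 6 H⁺(aq)
Q = [H⁺]^6 / ([Au³⁺]^2·P(H₂)^3); log Q = -11.650.
E = E° − (0.0592/n) log Q = +1.48 − (0.0592/6)(-11.650) = +1.595 V.

+1.595 V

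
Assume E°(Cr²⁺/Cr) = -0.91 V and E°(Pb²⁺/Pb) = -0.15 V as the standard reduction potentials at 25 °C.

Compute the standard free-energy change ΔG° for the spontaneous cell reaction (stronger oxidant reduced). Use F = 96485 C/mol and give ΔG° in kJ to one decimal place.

Pb²⁺/Pb (E° = -0.15 V) is the cathode; Cr²⁺/Cr (E° = -0.91 V) is the anode, so E°cell = +0.76 V.
Balancing electrons gives n = 2 (lcm of 2 and 2).
ΔG° = −nFE° = −(2)(96485)(+0.76) = -146,657 J = -146.7 kJ.

-146.7 kJ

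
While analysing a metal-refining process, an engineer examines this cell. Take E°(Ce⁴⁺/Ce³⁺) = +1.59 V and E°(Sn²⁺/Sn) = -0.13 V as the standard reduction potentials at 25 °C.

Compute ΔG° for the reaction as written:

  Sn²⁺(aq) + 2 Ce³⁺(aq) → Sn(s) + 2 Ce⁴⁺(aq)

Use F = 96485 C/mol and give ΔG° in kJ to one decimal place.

+331.9 kJ

As written, Sn²⁺/Sn is reduced (cathode) and Ce⁴⁺/Ce³⁺ is oxidised (anode), so E°cell = (-0.13) − (+1.59) = -1.72 V.
Balancing electrons gives n = 2.
ΔG° = −nFE° = −(2)(96485)(-1.72) = 331,908 J = +331.9 kJ.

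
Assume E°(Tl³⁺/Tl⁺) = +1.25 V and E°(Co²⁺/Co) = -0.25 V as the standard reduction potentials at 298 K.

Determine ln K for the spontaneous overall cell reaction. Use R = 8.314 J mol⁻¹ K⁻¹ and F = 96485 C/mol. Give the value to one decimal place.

116.8

Cathode: Tl³⁺/Tl⁺; anode: Co²⁺/Co. E°cell = (+1.25) − (-0.25) = +1.50 V, with n = 2.
ΔG° = −nFE° = −RT ln K, so ln K = nFE°/(RT) = (2)(96485)(+1.50) / ((8.314)(298)) = 116.830.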